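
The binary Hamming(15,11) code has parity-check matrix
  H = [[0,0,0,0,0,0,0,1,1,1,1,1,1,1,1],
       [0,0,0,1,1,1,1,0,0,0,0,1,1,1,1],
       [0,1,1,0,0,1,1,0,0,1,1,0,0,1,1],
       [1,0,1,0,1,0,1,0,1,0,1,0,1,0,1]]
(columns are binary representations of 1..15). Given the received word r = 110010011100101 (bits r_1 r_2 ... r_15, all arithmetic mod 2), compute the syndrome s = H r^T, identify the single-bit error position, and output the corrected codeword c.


s = (1, 1, 1, 1)^T, error position = 15, corrected codeword c = 110010011100100

Compute s = H r^T mod 2 one row at a time:
  s_1 = 1 + 1 + 1 + 0 + 0 + 1 + 0 + 1 = 5 ≡ 1 (mod 2).
  s_2 = 0 + 1 + 0 + 0 + 0 + 1 + 0 + 1 = 3 ≡ 1 (mod 2).
  s_3 = 1 + 0 + 0 + 0 + 1 + 0 + 0 + 1 = 3 ≡ 1 (mod 2).
  s_4 = 1 + 0 + 1 + 0 + 1 + 0 + 1 + 1 = 5 ≡ 1 (mod 2).
s = (1, 1, 1, 1)^T — this equals column 15 of H (binary 1111), so error is at position 15.
Correct: flip bit 15 of r = 110010011100101 to get c = 110010011100100.


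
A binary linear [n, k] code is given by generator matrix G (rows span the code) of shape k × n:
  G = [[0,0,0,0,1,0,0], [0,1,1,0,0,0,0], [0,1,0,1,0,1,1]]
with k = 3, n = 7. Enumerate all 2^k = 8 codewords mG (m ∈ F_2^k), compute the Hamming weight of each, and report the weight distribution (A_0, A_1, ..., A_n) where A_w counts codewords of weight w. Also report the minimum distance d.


Weight distribution: A_0 = 1, A_1 = 1, A_2 = 1, A_3 = 1, A_4 = 2, A_5 = 2. Minimum distance d = 1.

Enumerate all 2^3 = 8 messages m ∈ F_2^3.
For each, compute codeword c = mG in F_2^7, then tally its weight.
  m = 000 → c = 0000000, weight = 0.
  m = 100 → c = 0000100, weight = 1.
  m = 010 → c = 0110000, weight = 2.
  m = 110 → c = 0110100, weight = 3.
  m = 001 → c = 0101011, weight = 4.
  m = 101 → c = 0101111, weight = 5.
  m = 011 → c = 0011011, weight = 4.
  m = 111 → c = 0011111, weight = 5.
Tally weights:
  weight 0: 1 codewords.
  weight 1: 1 codewords.
  weight 2: 1 codewords.
  weight 3: 1 codewords.
  weight 4: 2 codewords.
  weight 5: 2 codewords.
Minimum distance d = smallest w > 0 with A_w > 0 = 1.
Sanity: Σ A_w = 8 = 2^3 = 8 ✓.


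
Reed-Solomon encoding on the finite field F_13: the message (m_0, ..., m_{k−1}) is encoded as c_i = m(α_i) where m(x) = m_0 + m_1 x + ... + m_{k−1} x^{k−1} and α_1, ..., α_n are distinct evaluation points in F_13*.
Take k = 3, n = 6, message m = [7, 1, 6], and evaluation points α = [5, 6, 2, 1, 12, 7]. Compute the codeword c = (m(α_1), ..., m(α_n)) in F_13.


c = [6, 8, 7, 1, 12, 9]

Message polynomial: m(x) = 7 + 1·x + 6·x^2 (mod 13).
For each evaluation point α_i, compute m(α_i) mod 13:
  α_1 = 5: Horner steps 6 → 5 → 6, so m(5) = 6.
  α_2 = 6: Horner steps 6 → 11 → 8, so m(6) = 8.
  α_3 = 2: Horner steps 6 → 0 → 7, so m(2) = 7.
  α_4 = 1: Horner steps 6 → 7 → 1, so m(1) = 1.
  α_5 = 12: Horner steps 6 → 8 → 12, so m(12) = 12.
  α_6 = 7: Horner steps 6 → 4 → 9, so m(7) = 9.
Codeword c = [6, 8, 7, 1, 12, 9] ∈ F_13^6.


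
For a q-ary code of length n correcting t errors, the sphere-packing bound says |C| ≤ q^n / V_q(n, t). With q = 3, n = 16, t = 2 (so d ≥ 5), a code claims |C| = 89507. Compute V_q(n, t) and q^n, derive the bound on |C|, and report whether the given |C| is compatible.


V_q(n, t) = 513, q^n = 43046721, Hamming bound = 83911, |C| = 89507 > bound (violated).

Step 1: Compute V_q(n, t) = Σ_{j=0}^2 C(n, j) (q−1)^j.
  j = 0: C(16,0)·(2)^0 = 1·1 = 1.
  j = 1: C(16,1)·(2)^1 = 16·2 = 32.
  j = 2: C(16,2)·(2)^2 = 120·4 = 480.
  V_q(n, t) = 1 + 32 + 480 = 513.
Step 2: q^n = 3^16 = 43046721.
Step 3: Hamming bound ⌊q^n / V_q(n,t)⌋ = ⌊43046721/513⌋ = 83911.
Step 4: Compare |C| = 89507 to 83911: violated.
The claimed |C| lies above the Hamming bound, so no 3-ary code of length 16 with d ≥ 5 can have 89507 codewords.


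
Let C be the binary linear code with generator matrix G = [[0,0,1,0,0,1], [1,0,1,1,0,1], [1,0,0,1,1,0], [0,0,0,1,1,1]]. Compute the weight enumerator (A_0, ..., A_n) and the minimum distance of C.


Weight distribution: A_0 = 1, A_1 = 1, A_2 = 6, A_3 = 6, A_4 = 1, A_5 = 1. Minimum distance d = 1.

Enumerate all 2^4 = 16 messages m ∈ F_2^4.
For each, compute codeword c = mG in F_2^6, then tally its weight.
  m = 0000 → c = 000000, weight = 0.
  m = 1000 → c = 001001, weight = 2.
  m = 0100 → c = 101101, weight = 4.
  m = 1100 → c = 100100, weight = 2.
  m = 0010 → c = 100110, weight = 3.
  m = 1010 → c = 101111, weight = 5.
  m = 0110 → c = 001011, weight = 3.
  m = 1110 → c = 000010, weight = 1.
  m = 0001 → c = 000111, weight = 3.
  m = 1001 → c = 001110, weight = 3.
  m = 0101 → c = 101010, weight = 3.
  m = 1101 → c = 100011, weight = 3.
  m = 0011 → c = 100001, weight = 2.
  m = 1011 → c = 101000, weight = 2.
  m = 0111 → c = 001100, weight = 2.
  m = 1111 → c = 000101, weight = 2.
Tally weights:
  weight 0: 1 codewords.
  weight 1: 1 codewords.
  weight 2: 6 codewords.
  weight 3: 6 codewords.
  weight 4: 1 codewords.
  weight 5: 1 codewords.
Minimum distance d = smallest w > 0 with A_w > 0 = 1.
Sanity: Σ A_w = 16 = 2^4 = 16 ✓.


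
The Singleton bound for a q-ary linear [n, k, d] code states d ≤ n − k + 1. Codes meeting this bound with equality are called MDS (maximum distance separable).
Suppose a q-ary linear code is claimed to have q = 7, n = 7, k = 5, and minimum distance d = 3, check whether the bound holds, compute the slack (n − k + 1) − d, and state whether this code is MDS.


Singleton RHS = n − k + 1 = 3, slack = 0, bound satisfied, MDS.

Singleton bound: d ≤ n − k + 1.
Here n = 7, k = 5, so n − k + 1 = 3.
Given d = 3, check d ≤ 3: YES.
Slack = (n − k + 1) − d = 0.
The code is MDS (slack = 0).
Description: the claimed parameters are [7, 5, 3]_7; such a code would be MDS (meets Singleton bound).


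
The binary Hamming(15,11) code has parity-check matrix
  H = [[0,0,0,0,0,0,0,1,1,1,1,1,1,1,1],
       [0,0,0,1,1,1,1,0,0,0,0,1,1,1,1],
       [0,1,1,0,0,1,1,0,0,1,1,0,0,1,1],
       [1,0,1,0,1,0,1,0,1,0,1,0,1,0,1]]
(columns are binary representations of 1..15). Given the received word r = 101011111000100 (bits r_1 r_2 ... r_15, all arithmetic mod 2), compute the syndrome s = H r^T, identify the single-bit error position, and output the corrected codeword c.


s = (1, 0, 1, 0)^T, error position = 10, corrected codeword c = 101011111100100

Compute s = H r^T mod 2 one row at a time:
  s_1 = 1 + 1 + 0 + 0 + 0 + 1 + 0 + 0 = 3 ≡ 1 (mod 2).
  s_2 = 0 + 1 + 1 + 1 + 0 + 1 + 0 + 0 = 4 ≡ 0 (mod 2).
  s_3 = 0 + 1 + 1 + 1 + 0 + 0 + 0 + 0 = 3 ≡ 1 (mod 2).
  s_4 = 1 + 1 + 1 + 1 + 1 + 0 + 1 + 0 = 6 ≡ 0 (mod 2).
s = (1, 0, 1, 0)^T — this equals column 10 of H (binary 1010), so error is at position 10.
Correct: flip bit 10 of r = 101011111000100 to get c = 101011111100100.


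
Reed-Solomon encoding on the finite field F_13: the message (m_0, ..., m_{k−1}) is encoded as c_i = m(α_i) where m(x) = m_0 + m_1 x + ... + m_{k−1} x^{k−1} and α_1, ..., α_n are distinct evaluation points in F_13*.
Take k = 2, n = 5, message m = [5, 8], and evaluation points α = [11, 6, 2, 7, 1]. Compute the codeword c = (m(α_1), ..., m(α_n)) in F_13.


c = [2, 1, 8, 9, 0]

Message polynomial: m(x) = 5 + 8·x (mod 13).
For each evaluation point α_i, compute m(α_i) mod 13:
  α_1 = 11: Horner steps 8 → 2, so m(11) = 2.
  α_2 = 6: Horner steps 8 → 1, so m(6) = 1.
  α_3 = 2: Horner steps 8 → 8, so m(2) = 8.
  α_4 = 7: Horner steps 8 → 9, so m(7) = 9.
  α_5 = 1: Horner steps 8 → 0, so m(1) = 0.
Codeword c = [2, 1, 8, 9, 0] ∈ F_13^5.


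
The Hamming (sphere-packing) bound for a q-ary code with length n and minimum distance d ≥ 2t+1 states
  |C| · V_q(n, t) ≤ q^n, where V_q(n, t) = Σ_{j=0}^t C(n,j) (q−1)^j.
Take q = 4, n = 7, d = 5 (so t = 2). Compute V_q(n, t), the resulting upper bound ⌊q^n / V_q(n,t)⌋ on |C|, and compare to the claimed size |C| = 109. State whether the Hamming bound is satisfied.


V_q(n, t) = 211, q^n = 16384, Hamming bound = 77, |C| = 109 > bound (violated).

Step 1: Compute V_q(n, t) = Σ_{j=0}^2 C(n, j) (q−1)^j.
  j = 0: C(7,0)·(3)^0 = 1·1 = 1.
  j = 1: C(7,1)·(3)^1 = 7·3 = 21.
  j = 2: C(7,2)·(3)^2 = 21·9 = 189.
  V_q(n, t) = 1 + 21 + 189 = 211.
Step 2: q^n = 4^7 = 16384.
Step 3: Hamming bound ⌊q^n / V_q(n,t)⌋ = ⌊16384/211⌋ = 77.
Step 4: Compare |C| = 109 to 77: violated.
The claimed |C| lies above the Hamming bound, so no 4-ary code of length 7 with d ≥ 5 can have 109 codewords.


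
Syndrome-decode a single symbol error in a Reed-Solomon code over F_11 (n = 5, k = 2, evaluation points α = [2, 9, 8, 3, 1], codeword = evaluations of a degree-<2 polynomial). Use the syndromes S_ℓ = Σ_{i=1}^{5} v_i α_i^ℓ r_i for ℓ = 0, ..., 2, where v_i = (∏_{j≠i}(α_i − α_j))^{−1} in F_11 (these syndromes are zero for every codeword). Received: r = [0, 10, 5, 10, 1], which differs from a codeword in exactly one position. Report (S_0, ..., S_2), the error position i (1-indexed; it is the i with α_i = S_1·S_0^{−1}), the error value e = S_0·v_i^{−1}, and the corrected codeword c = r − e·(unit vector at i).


S = (1, 9, 4), error at position 2, error magnitude e = 6, c = [0, 4, 5, 10, 1].

Step 1: column multipliers v_i = (∏_{j≠i}(α_i − α_j))^{−1} mod 11.
  i = 1 (α = 2): (2−9)(2−8)(2−3)(2−1) = (−7)·(−6)·(−1)·1 = −42 ≡ 2, so v_1 = 2^{−1} = 6 (mod 11).
  i = 2 (α = 9): (9−2)(9−8)(9−3)(9−1) = 7·1·6·8 = 336 ≡ 6, so v_2 = 6^{−1} = 2 (mod 11).
  i = 3 (α = 8): (8−2)(8−9)(8−3)(8−1) = 6·(−1)·5·7 = −210 ≡ 10, so v_3 = 10^{−1} = 10 (mod 11).
  i = 4 (α = 3): (3−2)(3−9)(3−8)(3−1) = 1·(−6)·(−5)·2 = 60 ≡ 5, so v_4 = 5^{−1} = 9 (mod 11).
  i = 5 (α = 1): (1−2)(1−9)(1−8)(1−3) = (−1)·(−8)·(−7)·(−2) = 112 ≡ 2, so v_5 = 2^{−1} = 6 (mod 11).
  v = [6, 2, 10, 9, 6].
Step 2: syndromes of r = [0, 10, 5, 10, 1] (all sums mod 11).
  S_0 = Σ v_i r_i = 6·0 + 2·10 + 10·5 + 9·10 + 6·1 = 166 ≡ 1.
  S_1 = Σ v_i α_i r_i = 6·2·0 + 2·9·10 + 10·8·5 + 9·3·10 + 6·1·1 = 856 ≡ 9.
  α_i^2 mod 11 = [4, 4, 9, 9, 1].
  S_2 = Σ v_i α_i^2 r_i = 6·4·0 + 2·4·10 + 10·9·5 + 9·9·10 + 6·1·1 = 1346 ≡ 4.
  S = (1, 9, 4) ≠ 0, so r is not a codeword (an error is present).
Step 3: locate the error. For a single error e at position i, S_ℓ = v_i·e·α_i^ℓ, so α_err = S_1/S_0.
  S_0^{−1} = 1^{−1} = 1 (mod 11), so α_err = 9·1 = 9 ≡ 9 = α_2. Error position i = 2.
  Consistency check: S_2/S_1 = 4·5 = 20 ≡ 9 = α_err ✓ (single-error assumption holds).
Step 4: error magnitude e = S_0/v_2 = S_0·∏_{j≠2}(α_2 − α_j) = 1·6 = 6 ≡ 6 (mod 11).
Step 5: correct position 2: c_2 = r_2 − e = 10 − 6 ≡ 4 (mod 11). Hence c = [0, 4, 5, 10, 1].
  Check: interpolating c through the α_i gives m(x) = 2 + 10·x (degree < 2) with m(α_i) = c_i for every i, so c is indeed a codeword.


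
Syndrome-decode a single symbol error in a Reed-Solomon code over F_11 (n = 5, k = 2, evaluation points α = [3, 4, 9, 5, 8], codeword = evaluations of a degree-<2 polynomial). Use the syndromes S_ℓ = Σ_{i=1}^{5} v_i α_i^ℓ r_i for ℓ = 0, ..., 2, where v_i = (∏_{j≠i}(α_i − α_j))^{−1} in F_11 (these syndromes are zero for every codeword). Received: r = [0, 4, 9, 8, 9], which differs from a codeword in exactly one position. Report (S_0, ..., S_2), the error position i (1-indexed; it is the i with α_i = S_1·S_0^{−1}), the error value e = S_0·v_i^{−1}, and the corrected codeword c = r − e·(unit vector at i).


S = (4, 3, 5), error at position 3, error magnitude e = 7, c = [0, 4, 2, 8, 9].

Step 1: column multipliers v_i = (∏_{j≠i}(α_i − α_j))^{−1} mod 11.
  i = 1 (α = 3): (3−4)(3−9)(3−5)(3−8) = (−1)·(−6)·(−2)·(−5) = 60 ≡ 5, so v_1 = 5^{−1} = 9 (mod 11).
  i = 2 (α = 4): (4−3)(4−9)(4−5)(4−8) = 1·(−5)·(−1)·(−4) = −20 ≡ 2, so v_2 = 2^{−1} = 6 (mod 11).
  i = 3 (α = 9): (9−3)(9−4)(9−5)(9−8) = 6·5·4·1 = 120 ≡ 10, so v_3 = 10^{−1} = 10 (mod 11).
  i = 4 (α = 5): (5−3)(5−4)(5−9)(5−8) = 2·1·(−4)·(−3) = 24 ≡ 2, so v_4 = 2^{−1} = 6 (mod 11).
  i = 5 (α = 8): (8−3)(8−4)(8−9)(8−5) = 5·4·(−1)·3 = −60 ≡ 6, so v_5 = 6^{−1} = 2 (mod 11).
  v = [9, 6, 10, 6, 2].
Step 2: syndromes of r = [0, 4, 9, 8, 9] (all sums mod 11).
  S_0 = Σ v_i r_i = 9·0 + 6·4 + 10·9 + 6·8 + 2·9 = 180 ≡ 4.
  S_1 = Σ v_i α_i r_i = 9·3·0 + 6·4·4 + 10·9·9 + 6·5·8 + 2·8·9 = 1290 ≡ 3.
  α_i^2 mod 11 = [9, 5, 4, 3, 9].
  S_2 = Σ v_i α_i^2 r_i = 9·9·0 + 6·5·4 + 10·4·9 + 6·3·8 + 2·9·9 = 786 ≡ 5.
  S = (4, 3, 5) ≠ 0, so r is not a codeword (an error is present).
Step 3: locate the error. For a single error e at position i, S_ℓ = v_i·e·α_i^ℓ, so α_err = S_1/S_0.
  S_0^{−1} = 4^{−1} = 3 (mod 11), so α_err = 3·3 = 9 ≡ 9 = α_3. Error position i = 3.
  Consistency check: S_2/S_1 = 5·4 = 20 ≡ 9 = α_err ✓ (single-error assumption holds).
Step 4: error magnitude e = S_0/v_3 = S_0·∏_{j≠3}(α_3 − α_j) = 4·10 = 40 ≡ 7 (mod 11).
Step 5: correct position 3: c_3 = r_3 − e = 9 − 7 ≡ 2 (mod 11). Hence c = [0, 4, 2, 8, 9].
  Check: interpolating c through the α_i gives m(x) = 10 + 4·x (degree < 2) with m(α_i) = c_i for every i, so c is indeed a codeword.


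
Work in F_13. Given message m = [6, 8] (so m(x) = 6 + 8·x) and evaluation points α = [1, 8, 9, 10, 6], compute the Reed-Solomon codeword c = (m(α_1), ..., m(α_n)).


c = [1, 5, 0, 8, 2]

Message polynomial: m(x) = 6 + 8·x (mod 13).
For each evaluation point α_i, compute m(α_i) mod 13:
  α_1 = 1: Horner steps 8 → 1, so m(1) = 1.
  α_2 = 8: Horner steps 8 → 5, so m(8) = 5.
  α_3 = 9: Horner steps 8 → 0, so m(9) = 0.
  α_4 = 10: Horner steps 8 → 8, so m(10) = 8.
  α_5 = 6: Horner steps 8 → 2, so m(6) = 2.
Codeword c = [1, 5, 0, 8, 2] ∈ F_13^5.


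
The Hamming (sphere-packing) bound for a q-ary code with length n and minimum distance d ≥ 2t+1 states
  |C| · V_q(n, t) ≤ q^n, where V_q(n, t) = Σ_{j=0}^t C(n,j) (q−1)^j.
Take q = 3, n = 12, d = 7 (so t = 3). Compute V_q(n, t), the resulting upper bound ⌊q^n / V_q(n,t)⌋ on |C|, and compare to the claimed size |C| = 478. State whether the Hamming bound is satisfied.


V_q(n, t) = 2049, q^n = 531441, Hamming bound = 259, |C| = 478 > bound (violated).

Step 1: Compute V_q(n, t) = Σ_{j=0}^3 C(n, j) (q−1)^j.
  j = 0: C(12,0)·(2)^0 = 1·1 = 1.
  j = 1: C(12,1)·(2)^1 = 12·2 = 24.
  j = 2: C(12,2)·(2)^2 = 66·4 = 264.
  j = 3: C(12,3)·(2)^3 = 220·8 = 1760.
  V_q(n, t) = 1 + 24 + 264 + 1760 = 2049.
Step 2: q^n = 3^12 = 531441.
Step 3: Hamming bound ⌊q^n / V_q(n,t)⌋ = ⌊531441/2049⌋ = 259.
Step 4: Compare |C| = 478 to 259: violated.
The claimed |C| lies above the Hamming bound, so no 3-ary code of length 12 with d ≥ 7 can have 478 codewords.


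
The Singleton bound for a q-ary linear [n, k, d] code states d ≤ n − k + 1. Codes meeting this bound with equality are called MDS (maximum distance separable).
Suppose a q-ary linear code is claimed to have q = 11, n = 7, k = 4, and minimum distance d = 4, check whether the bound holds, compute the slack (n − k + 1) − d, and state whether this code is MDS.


Singleton RHS = n − k + 1 = 4, slack = 0, bound satisfied, MDS.

Singleton bound: d ≤ n − k + 1.
Here n = 7, k = 4, so n − k + 1 = 4.
Given d = 4, check d ≤ 4: YES.
Slack = (n − k + 1) − d = 0.
The code is MDS (slack = 0).
Description: the claimed parameters are [7, 4, 4]_11; such a code would be MDS (meets Singleton bound).


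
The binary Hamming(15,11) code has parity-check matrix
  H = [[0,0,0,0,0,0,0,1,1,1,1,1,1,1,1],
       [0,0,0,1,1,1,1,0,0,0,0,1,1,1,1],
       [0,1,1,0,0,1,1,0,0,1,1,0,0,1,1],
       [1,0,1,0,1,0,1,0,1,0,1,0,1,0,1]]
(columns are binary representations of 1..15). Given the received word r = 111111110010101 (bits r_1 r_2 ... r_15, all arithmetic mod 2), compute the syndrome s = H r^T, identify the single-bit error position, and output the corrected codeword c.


s = (0, 0, 0, 1)^T, error position = 1, corrected codeword c = 011111110010101

Compute s = H r^T mod 2 one row at a time:
  s_1 = 1 + 0 + 0 + 1 + 0 + 1 + 0 + 1 = 4 ≡ 0 (mod 2).
  s_2 = 1 + 1 + 1 + 1 + 0 + 1 + 0 + 1 = 6 ≡ 0 (mod 2).
  s_3 = 1 + 1 + 1 + 1 + 0 + 1 + 0 + 1 = 6 ≡ 0 (mod 2).
  s_4 = 1 + 1 + 1 + 1 + 0 + 1 + 1 + 1 = 7 ≡ 1 (mod 2).
s = (0, 0, 0, 1)^T — this equals column 1 of H (binary 0001), so error is at position 1.
Correct: flip bit 1 of r = 111111110010101 to get c = 011111110010101.


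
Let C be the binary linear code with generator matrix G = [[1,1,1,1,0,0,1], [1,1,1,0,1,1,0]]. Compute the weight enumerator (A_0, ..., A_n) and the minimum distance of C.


Weight distribution: A_0 = 1, A_4 = 1, A_5 = 2. Minimum distance d = 4.

Enumerate all 2^2 = 4 messages m ∈ F_2^2.
For each, compute codeword c = mG in F_2^7, then tally its weight.
  m = 00 → c = 0000000, weight = 0.
  m = 10 → c = 1111001, weight = 5.
  m = 01 → c = 1110110, weight = 5.
  m = 11 → c = 0001111, weight = 4.
Tally weights:
  weight 0: 1 codewords.
  weight 4: 1 codewords.
  weight 5: 2 codewords.
Minimum distance d = smallest w > 0 with A_w > 0 = 4.
Sanity: Σ A_w = 4 = 2^2 = 4 ✓.


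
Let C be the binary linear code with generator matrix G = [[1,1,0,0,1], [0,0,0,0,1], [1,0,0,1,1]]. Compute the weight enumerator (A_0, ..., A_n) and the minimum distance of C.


Weight distribution: A_0 = 1, A_1 = 1, A_2 = 3, A_3 = 3. Minimum distance d = 1.

Enumerate all 2^3 = 8 messages m ∈ F_2^3.
For each, compute codeword c = mG in F_2^5, then tally its weight.
  m = 000 → c = 00000, weight = 0.
  m = 100 → c = 11001, weight = 3.
  m = 010 → c = 00001, weight = 1.
  m = 110 → c = 11000, weight = 2.
  m = 001 → c = 10011, weight = 3.
  m = 101 → c = 01010, weight = 2.
  m = 011 → c = 10010, weight = 2.
  m = 111 → c = 01011, weight = 3.
Tally weights:
  weight 0: 1 codewords.
  weight 1: 1 codewords.
  weight 2: 3 codewords.
  weight 3: 3 codewords.
Minimum distance d = smallest w > 0 with A_w > 0 = 1.
Sanity: Σ A_w = 8 = 2^3 = 8 ✓.


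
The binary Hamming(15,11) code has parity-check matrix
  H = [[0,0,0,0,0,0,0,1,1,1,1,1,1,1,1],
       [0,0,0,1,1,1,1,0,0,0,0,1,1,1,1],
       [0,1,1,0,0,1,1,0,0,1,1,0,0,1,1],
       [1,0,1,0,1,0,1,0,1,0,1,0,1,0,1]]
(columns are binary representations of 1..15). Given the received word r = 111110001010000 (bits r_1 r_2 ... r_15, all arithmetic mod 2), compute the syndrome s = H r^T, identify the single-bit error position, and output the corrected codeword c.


s = (0, 0, 1, 1)^T, error position = 3, corrected codeword c = 110110001010000

Compute s = H r^T mod 2 one row at a time:
  s_1 = 0 + 1 + 0 + 1 + 0 + 0 + 0 + 0 = 2 ≡ 0 (mod 2).
  s_2 = 1 + 1 + 0 + 0 + 0 + 0 + 0 + 0 = 2 ≡ 0 (mod 2).
  s_3 = 1 + 1 + 0 + 0 + 0 + 1 + 0 + 0 = 3 ≡ 1 (mod 2).
  s_4 = 1 + 1 + 1 + 0 + 1 + 1 + 0 + 0 = 5 ≡ 1 (mod 2).
s = (0, 0, 1, 1)^T — this equals column 3 of H (binary 0011), so error is at position 3.
Correct: flip bit 3 of r = 111110001010000 to get c = 110110001010000.


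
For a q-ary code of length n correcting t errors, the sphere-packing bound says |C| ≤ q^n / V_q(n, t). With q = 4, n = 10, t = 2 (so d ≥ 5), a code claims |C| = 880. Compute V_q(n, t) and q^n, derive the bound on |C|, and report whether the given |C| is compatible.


V_q(n, t) = 436, q^n = 1048576, Hamming bound = 2404, |C| = 880 ≤ bound (satisfied).

Step 1: Compute V_q(n, t) = Σ_{j=0}^2 C(n, j) (q−1)^j.
  j = 0: C(10,0)·(3)^0 = 1·1 = 1.
  j = 1: C(10,1)·(3)^1 = 10·3 = 30.
  j = 2: C(10,2)·(3)^2 = 45·9 = 405.
  V_q(n, t) = 1 + 30 + 405 = 436.
Step 2: q^n = 4^10 = 1048576.
Step 3: Hamming bound ⌊q^n / V_q(n,t)⌋ = ⌊1048576/436⌋ = 2404.
Step 4: Compare |C| = 880 to 2404: satisfied.
The claimed |C| lies below the Hamming bound.


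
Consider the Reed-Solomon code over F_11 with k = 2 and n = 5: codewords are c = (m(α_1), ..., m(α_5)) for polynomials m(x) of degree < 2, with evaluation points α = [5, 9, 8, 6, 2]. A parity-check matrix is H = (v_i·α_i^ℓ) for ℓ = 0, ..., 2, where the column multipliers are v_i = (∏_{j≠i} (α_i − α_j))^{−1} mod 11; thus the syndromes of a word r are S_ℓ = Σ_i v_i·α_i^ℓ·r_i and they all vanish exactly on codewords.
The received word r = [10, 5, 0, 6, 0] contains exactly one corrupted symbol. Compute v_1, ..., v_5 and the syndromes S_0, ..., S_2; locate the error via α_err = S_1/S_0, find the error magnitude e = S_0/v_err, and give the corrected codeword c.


S = (3, 2, 5), error at position 3, error magnitude e = 2, c = [10, 5, 9, 6, 0].

Step 1: column multipliers v_i = (∏_{j≠i}(α_i − α_j))^{−1} mod 11.
  i = 1 (α = 5): (5−9)(5−8)(5−6)(5−2) = (−4)·(−3)·(−1)·3 = −36 ≡ 8, so v_1 = 8^{−1} = 7 (mod 11).
  i = 2 (α = 9): (9−5)(9−8)(9−6)(9−2) = 4·1·3·7 = 84 ≡ 7, so v_2 = 7^{−1} = 8 (mod 11).
  i = 3 (α = 8): (8−5)(8−9)(8−6)(8−2) = 3·(−1)·2·6 = −36 ≡ 8, so v_3 = 8^{−1} = 7 (mod 11).
  i = 4 (α = 6): (6−5)(6−9)(6−8)(6−2) = 1·(−3)·(−2)·4 = 24 ≡ 2, so v_4 = 2^{−1} = 6 (mod 11).
  i = 5 (α = 2): (2−5)(2−9)(2−8)(2−6) = (−3)·(−7)·(−6)·(−4) = 504 ≡ 9, so v_5 = 9^{−1} = 5 (mod 11).
  v = [7, 8, 7, 6, 5].
Step 2: syndromes of r = [10, 5, 0, 6, 0] (all sums mod 11).
  S_0 = Σ v_i r_i = 7·10 + 8·5 + 7·0 + 6·6 + 5·0 = 146 ≡ 3.
  S_1 = Σ v_i α_i r_i = 7·5·10 + 8·9·5 + 7·8·0 + 6·6·6 + 5·2·0 = 926 ≡ 2.
  α_i^2 mod 11 = [3, 4, 9, 3, 4].
  S_2 = Σ v_i α_i^2 r_i = 7·3·10 + 8·4·5 + 7·9·0 + 6·3·6 + 5·4·0 = 478 ≡ 5.
  S = (3, 2, 5) ≠ 0, so r is not a codeword (an error is present).
Step 3: locate the error. For a single error e at position i, S_ℓ = v_i·e·α_i^ℓ, so α_err = S_1/S_0.
  S_0^{−1} = 3^{−1} = 4 (mod 11), so α_err = 2·4 = 8 ≡ 8 = α_3. Error position i = 3.
  Consistency check: S_2/S_1 = 5·6 = 30 ≡ 8 = α_err ✓ (single-error assumption holds).
Step 4: error magnitude e = S_0/v_3 = S_0·∏_{j≠3}(α_3 − α_j) = 3·8 = 24 ≡ 2 (mod 11).
Step 5: correct position 3: c_3 = r_3 − e = 0 − 2 ≡ 9 (mod 11). Hence c = [10, 5, 9, 6, 0].
  Check: interpolating c through the α_i gives m(x) = 8 + 7·x (degree < 2) with m(α_i) = c_i for every i, so c is indeed a codeword.


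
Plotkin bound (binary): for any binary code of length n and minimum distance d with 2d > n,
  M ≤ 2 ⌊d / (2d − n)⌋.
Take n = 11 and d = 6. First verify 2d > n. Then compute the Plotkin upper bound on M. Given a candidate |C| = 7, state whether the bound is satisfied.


Plotkin bound M ≤ 12; given |C| = 7 ≤ bound (satisfied).

Check applicability: 2d = 12, n = 11.
2d − n = 1 > 0, so Plotkin applies.
Compute d/(2d−n) = 6/1 ≈ 6.0000.
⌊d/(2d−n)⌋ = 6.
Plotkin bound: M ≤ 2·6 = 12.
Given |C| = 7, check: satisfied.
This |C| is below the Plotkin bound.


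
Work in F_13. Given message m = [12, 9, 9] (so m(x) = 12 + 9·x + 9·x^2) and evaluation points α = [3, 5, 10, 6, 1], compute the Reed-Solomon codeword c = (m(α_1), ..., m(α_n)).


c = [3, 9, 1, 0, 4]

Message polynomial: m(x) = 12 + 9·x + 9·x^2 (mod 13).
For each evaluation point α_i, compute m(α_i) mod 13:
  α_1 = 3: Horner steps 9 → 10 → 3, so m(3) = 3.
  α_2 = 5: Horner steps 9 → 2 → 9, so m(5) = 9.
  α_3 = 10: Horner steps 9 → 8 → 1, so m(10) = 1.
  α_4 = 6: Horner steps 9 → 11 → 0, so m(6) = 0.
  α_5 = 1: Horner steps 9 → 5 → 4, so m(1) = 4.
Codeword c = [3, 9, 1, 0, 4] ∈ F_13^5.


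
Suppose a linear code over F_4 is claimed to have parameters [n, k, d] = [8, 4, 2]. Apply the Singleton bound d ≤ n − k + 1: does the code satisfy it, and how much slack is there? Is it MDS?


Singleton RHS = n − k + 1 = 5, slack = 3, bound satisfied, not MDS.

Singleton bound: d ≤ n − k + 1.
Here n = 8, k = 4, so n − k + 1 = 5.
Given d = 2, check d ≤ 5: YES.
Slack = (n − k + 1) − d = 3.
The code is NOT MDS (slack = 3 > 0).
Description: the claimed parameters are [8, 4, 2]_4; such a code would be non-MDS.


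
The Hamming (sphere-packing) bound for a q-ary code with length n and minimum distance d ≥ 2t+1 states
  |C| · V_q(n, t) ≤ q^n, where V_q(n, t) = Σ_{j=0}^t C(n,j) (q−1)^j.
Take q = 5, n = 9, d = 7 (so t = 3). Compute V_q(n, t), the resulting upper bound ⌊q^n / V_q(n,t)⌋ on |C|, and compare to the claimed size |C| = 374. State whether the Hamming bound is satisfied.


V_q(n, t) = 5989, q^n = 1953125, Hamming bound = 326, |C| = 374 > bound (violated).

Step 1: Compute V_q(n, t) = Σ_{j=0}^3 C(n, j) (q−1)^j.
  j = 0: C(9,0)·(4)^0 = 1·1 = 1.
  j = 1: C(9,1)·(4)^1 = 9·4 = 36.
  j = 2: C(9,2)·(4)^2 = 36·16 = 576.
  j = 3: C(9,3)·(4)^3 = 84·64 = 5376.
  V_q(n, t) = 1 + 36 + 576 + 5376 = 5989.
Step 2: q^n = 5^9 = 1953125.
Step 3: Hamming bound ⌊q^n / V_q(n,t)⌋ = ⌊1953125/5989⌋ = 326.
Step 4: Compare |C| = 374 to 326: violated.
The claimed |C| lies above the Hamming bound, so no 5-ary code of length 9 with d ≥ 7 can have 374 codewords.


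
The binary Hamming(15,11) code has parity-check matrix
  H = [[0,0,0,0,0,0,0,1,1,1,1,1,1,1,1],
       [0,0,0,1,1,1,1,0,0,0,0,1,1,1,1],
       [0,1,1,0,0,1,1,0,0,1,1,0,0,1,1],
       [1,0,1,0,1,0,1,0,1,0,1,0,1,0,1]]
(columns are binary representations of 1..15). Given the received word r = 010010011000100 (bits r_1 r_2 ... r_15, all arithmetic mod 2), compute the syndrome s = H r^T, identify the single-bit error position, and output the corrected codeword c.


s = (1, 0, 1, 1)^T, error position = 11, corrected codeword c = 010010011010100

Compute s = H r^T mod 2 one row at a time:
  s_1 = 1 + 1 + 0 + 0 + 0 + 1 + 0 + 0 = 3 ≡ 1 (mod 2).
  s_2 = 0 + 1 + 0 + 0 + 0 + 1 + 0 + 0 = 2 ≡ 0 (mod 2).
  s_3 = 1 + 0 + 0 + 0 + 0 + 0 + 0 + 0 = 1 ≡ 1 (mod 2).
  s_4 = 0 + 0 + 1 + 0 + 1 + 0 + 1 + 0 = 3 ≡ 1 (mod 2).
s = (1, 0, 1, 1)^T — this equals column 11 of H (binary 1011), so error is at position 11.
Correct: flip bit 11 of r = 010010011000100 to get c = 010010011010100.


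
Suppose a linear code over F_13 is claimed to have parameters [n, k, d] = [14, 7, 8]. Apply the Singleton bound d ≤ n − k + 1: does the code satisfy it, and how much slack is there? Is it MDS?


Singleton RHS = n − k + 1 = 8, slack = 0, bound satisfied, MDS.

Singleton bound: d ≤ n − k + 1.
Here n = 14, k = 7, so n − k + 1 = 8.
Given d = 8, check d ≤ 8: YES.
Slack = (n − k + 1) − d = 0.
The code is MDS (slack = 0).
Description: the claimed parameters are [14, 7, 8]_13; such a code would be MDS (meets Singleton bound).


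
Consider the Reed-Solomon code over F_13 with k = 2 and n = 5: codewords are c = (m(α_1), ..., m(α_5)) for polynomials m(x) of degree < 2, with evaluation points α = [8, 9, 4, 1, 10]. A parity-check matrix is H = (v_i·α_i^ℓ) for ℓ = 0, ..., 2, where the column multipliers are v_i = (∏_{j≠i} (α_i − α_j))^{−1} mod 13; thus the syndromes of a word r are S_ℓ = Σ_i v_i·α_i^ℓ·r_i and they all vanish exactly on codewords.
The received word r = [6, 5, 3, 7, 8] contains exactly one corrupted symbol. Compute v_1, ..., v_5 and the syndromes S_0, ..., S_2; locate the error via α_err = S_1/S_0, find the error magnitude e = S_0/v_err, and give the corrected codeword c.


S = (1, 8, 12), error at position 1, error magnitude e = 4, c = [2, 5, 3, 7, 8].

Step 1: column multipliers v_i = (∏_{j≠i}(α_i − α_j))^{−1} mod 13.
  i = 1 (α = 8): (8−9)(8−4)(8−1)(8−10) = (−1)·4·7·(−2) = 56 ≡ 4, so v_1 = 4^{−1} = 10 (mod 13).
  i = 2 (α = 9): (9−8)(9−4)(9−1)(9−10) = 1·5·8·(−1) = −40 ≡ 12, so v_2 = 12^{−1} = 12 (mod 13).
  i = 3 (α = 4): (4−8)(4−9)(4−1)(4−10) = (−4)·(−5)·3·(−6) = −360 ≡ 4, so v_3 = 4^{−1} = 10 (mod 13).
  i = 4 (α = 1): (1−8)(1−9)(1−4)(1−10) = (−7)·(−8)·(−3)·(−9) = 1512 ≡ 4, so v_4 = 4^{−1} = 10 (mod 13).
  i = 5 (α = 10): (10−8)(10−9)(10−4)(10−1) = 2·1·6·9 = 108 ≡ 4, so v_5 = 4^{−1} = 10 (mod 13).
  v = [10, 12, 10, 10, 10].
Step 2: syndromes of r = [6, 5, 3, 7, 8] (all sums mod 13).
  S_0 = Σ v_i r_i = 10·6 + 12·5 + 10·3 + 10·7 + 10·8 = 300 ≡ 1.
  S_1 = Σ v_i α_i r_i = 10·8·6 + 12·9·5 + 10·4·3 + 10·1·7 + 10·10·8 = 2010 ≡ 8.
  α_i^2 mod 13 = [12, 3, 3, 1, 9].
  S_2 = Σ v_i α_i^2 r_i = 10·12·6 + 12·3·5 + 10·3·3 + 10·1·7 + 10·9·8 = 1780 ≡ 12.
  S = (1, 8, 12) ≠ 0, so r is not a codeword (an error is present).
Step 3: locate the error. For a single error e at position i, S_ℓ = v_i·e·α_i^ℓ, so α_err = S_1/S_0.
  S_0^{−1} = 1^{−1} = 1 (mod 13), so α_err = 8·1 = 8 ≡ 8 = α_1. Error position i = 1.
  Consistency check: S_2/S_1 = 12·5 = 60 ≡ 8 = α_err ✓ (single-error assumption holds).
Step 4: error magnitude e = S_0/v_1 = S_0·∏_{j≠1}(α_1 − α_j) = 1·4 = 4 ≡ 4 (mod 13).
Step 5: correct position 1: c_1 = r_1 − e = 6 − 4 ≡ 2 (mod 13). Hence c = [2, 5, 3, 7, 8].
  Check: interpolating c through the α_i gives m(x) = 4 + 3·x (degree < 2) with m(α_i) = c_i for every i, so c is indeed a codeword.


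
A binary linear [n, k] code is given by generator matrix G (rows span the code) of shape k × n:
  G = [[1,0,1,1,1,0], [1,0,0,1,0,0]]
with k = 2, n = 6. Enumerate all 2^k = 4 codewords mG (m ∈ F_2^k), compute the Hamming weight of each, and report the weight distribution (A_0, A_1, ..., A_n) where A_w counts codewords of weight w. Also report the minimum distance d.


Weight distribution: A_0 = 1, A_2 = 2, A_4 = 1. Minimum distance d = 2.

Enumerate all 2^2 = 4 messages m ∈ F_2^2.
For each, compute codeword c = mG in F_2^6, then tally its weight.
  m = 00 → c = 000000, weight = 0.
  m = 10 → c = 101110, weight = 4.
  m = 01 → c = 100100, weight = 2.
  m = 11 → c = 001010, weight = 2.
Tally weights:
  weight 0: 1 codewords.
  weight 2: 2 codewords.
  weight 4: 1 codewords.
Minimum distance d = smallest w > 0 with A_w > 0 = 2.
Sanity: Σ A_w = 4 = 2^2 = 4 ✓.


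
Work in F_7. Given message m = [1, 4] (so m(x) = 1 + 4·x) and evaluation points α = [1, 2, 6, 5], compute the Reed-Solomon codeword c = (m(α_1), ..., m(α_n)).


c = [5, 2, 4, 0]

Message polynomial: m(x) = 1 + 4·x (mod 7).
For each evaluation point α_i, compute m(α_i) mod 7:
  α_1 = 1: Horner steps 4 → 5, so m(1) = 5.
  α_2 = 2: Horner steps 4 → 2, so m(2) = 2.
  α_3 = 6: Horner steps 4 → 4, so m(6) = 4.
  α_4 = 5: Horner steps 4 → 0, so m(5) = 0.
Codeword c = [5, 2, 4, 0] ∈ F_7^4.


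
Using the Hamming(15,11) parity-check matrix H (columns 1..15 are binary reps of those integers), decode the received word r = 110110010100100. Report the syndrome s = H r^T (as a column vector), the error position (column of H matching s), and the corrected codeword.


s = (1, 1, 0, 1)^T, error position = 13, corrected codeword c = 110110010100000

Compute s = H r^T mod 2 one row at a time:
  s_1 = 1 + 0 + 1 + 0 + 0 + 1 + 0 + 0 = 3 ≡ 1 (mod 2).
  s_2 = 1 + 1 + 0 + 0 + 0 + 1 + 0 + 0 = 3 ≡ 1 (mod 2).
  s_3 = 1 + 0 + 0 + 0 + 1 + 0 + 0 + 0 = 2 ≡ 0 (mod 2).
  s_4 = 1 + 0 + 1 + 0 + 0 + 0 + 1 + 0 = 3 ≡ 1 (mod 2).
s = (1, 1, 0, 1)^T — this equals column 13 of H (binary 1101), so error is at position 13.
Correct: flip bit 13 of r = 110110010100100 to get c = 110110010100000.


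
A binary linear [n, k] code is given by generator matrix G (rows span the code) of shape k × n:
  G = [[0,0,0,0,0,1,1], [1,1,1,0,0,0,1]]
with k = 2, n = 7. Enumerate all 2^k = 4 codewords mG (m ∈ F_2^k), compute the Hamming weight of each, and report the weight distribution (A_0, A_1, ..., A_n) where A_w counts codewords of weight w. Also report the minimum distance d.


Weight distribution: A_0 = 1, A_2 = 1, A_4 = 2. Minimum distance d = 2.

Enumerate all 2^2 = 4 messages m ∈ F_2^2.
For each, compute codeword c = mG in F_2^7, then tally its weight.
  m = 00 → c = 0000000, weight = 0.
  m = 10 → c = 0000011, weight = 2.
  m = 01 → c = 1110001, weight = 4.
  m = 11 → c = 1110010, weight = 4.
Tally weights:
  weight 0: 1 codewords.
  weight 2: 1 codewords.
  weight 4: 2 codewords.
Minimum distance d = smallest w > 0 with A_w > 0 = 2.
Sanity: Σ A_w = 4 = 2^2 = 4 ✓.


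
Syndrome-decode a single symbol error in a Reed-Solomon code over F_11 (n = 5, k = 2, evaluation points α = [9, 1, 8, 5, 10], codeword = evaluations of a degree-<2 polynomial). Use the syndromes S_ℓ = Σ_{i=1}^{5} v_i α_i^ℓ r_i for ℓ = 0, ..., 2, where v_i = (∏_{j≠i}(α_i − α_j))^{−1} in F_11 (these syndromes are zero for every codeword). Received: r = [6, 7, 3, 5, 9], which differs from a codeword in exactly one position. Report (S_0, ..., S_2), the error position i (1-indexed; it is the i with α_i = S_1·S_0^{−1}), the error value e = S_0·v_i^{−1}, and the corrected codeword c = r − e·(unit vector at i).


S = (1, 1, 1), error at position 2, error magnitude e = 3, c = [6, 4, 3, 5, 9].

Step 1: column multipliers v_i = (∏_{j≠i}(α_i − α_j))^{−1} mod 11.
  i = 1 (α = 9): (9−1)(9−8)(9−5)(9−10) = 8·1·4·(−1) = −32 ≡ 1, so v_1 = 1^{−1} = 1 (mod 11).
  i = 2 (α = 1): (1−9)(1−8)(1−5)(1−10) = (−8)·(−7)·(−4)·(−9) = 2016 ≡ 3, so v_2 = 3^{−1} = 4 (mod 11).
  i = 3 (α = 8): (8−9)(8−1)(8−5)(8−10) = (−1)·7·3·(−2) = 42 ≡ 9, so v_3 = 9^{−1} = 5 (mod 11).
  i = 4 (α = 5): (5−9)(5−1)(5−8)(5−10) = (−4)·4·(−3)·(−5) = −240 ≡ 2, so v_4 = 2^{−1} = 6 (mod 11).
  i = 5 (α = 10): (10−9)(10−1)(10−8)(10−5) = 1·9·2·5 = 90 ≡ 2, so v_5 = 2^{−1} = 6 (mod 11).
  v = [1, 4, 5, 6, 6].
Step 2: syndromes of r = [6, 7, 3, 5, 9] (all sums mod 11).
  S_0 = Σ v_i r_i = 1·6 + 4·7 + 5·3 + 6·5 + 6·9 = 133 ≡ 1.
  S_1 = Σ v_i α_i r_i = 1·9·6 + 4·1·7 + 5·8·3 + 6·5·5 + 6·10·9 = 892 ≡ 1.
  α_i^2 mod 11 = [4, 1, 9, 3, 1].
  S_2 = Σ v_i α_i^2 r_i = 1·4·6 + 4·1·7 + 5·9·3 + 6·3·5 + 6·1·9 = 331 ≡ 1.
  S = (1, 1, 1) ≠ 0, so r is not a codeword (an error is present).
Step 3: locate the error. For a single error e at position i, S_ℓ = v_i·e·α_i^ℓ, so α_err = S_1/S_0.
  S_0^{−1} = 1^{−1} = 1 (mod 11), so α_err = 1·1 = 1 ≡ 1 = α_2. Error position i = 2.
  Consistency check: S_2/S_1 = 1·1 = 1 ≡ 1 = α_err ✓ (single-error assumption holds).
Step 4: error magnitude e = S_0/v_2 = S_0·∏_{j≠2}(α_2 − α_j) = 1·3 = 3 ≡ 3 (mod 11).
Step 5: correct position 2: c_2 = r_2 − e = 7 − 3 ≡ 4 (mod 11). Hence c = [6, 4, 3, 5, 9].
  Check: interpolating c through the α_i gives m(x) = 1 + 3·x (degree < 2) with m(α_i) = c_i for every i, so c is indeed a codeword.


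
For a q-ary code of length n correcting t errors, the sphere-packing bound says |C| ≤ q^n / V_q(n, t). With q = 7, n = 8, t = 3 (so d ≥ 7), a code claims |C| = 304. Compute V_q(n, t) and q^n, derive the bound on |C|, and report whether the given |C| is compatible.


V_q(n, t) = 13153, q^n = 5764801, Hamming bound = 438, |C| = 304 ≤ bound (satisfied).

Step 1: Compute V_q(n, t) = Σ_{j=0}^3 C(n, j) (q−1)^j.
  j = 0: C(8,0)·(6)^0 = 1·1 = 1.
  j = 1: C(8,1)·(6)^1 = 8·6 = 48.
  j = 2: C(8,2)·(6)^2 = 28·36 = 1008.
  j = 3: C(8,3)·(6)^3 = 56·216 = 12096.
  V_q(n, t) = 1 + 48 + 1008 + 12096 = 13153.
Step 2: q^n = 7^8 = 5764801.
Step 3: Hamming bound ⌊q^n / V_q(n,t)⌋ = ⌊5764801/13153⌋ = 438.
Step 4: Compare |C| = 304 to 438: satisfied.
The claimed |C| lies below the Hamming bound.


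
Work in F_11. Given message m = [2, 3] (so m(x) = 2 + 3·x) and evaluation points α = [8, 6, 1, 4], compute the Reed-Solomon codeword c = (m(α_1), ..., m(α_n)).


c = [4, 9, 5, 3]

Message polynomial: m(x) = 2 + 3·x (mod 11).
For each evaluation point α_i, compute m(α_i) mod 11:
  α_1 = 8: Horner steps 3 → 4, so m(8) = 4.
  α_2 = 6: Horner steps 3 → 9, so m(6) = 9.
  α_3 = 1: Horner steps 3 → 5, so m(1) = 5.
  α_4 = 4: Horner steps 3 → 3, so m(4) = 3.
Codeword c = [4, 9, 5, 3] ∈ F_11^4.


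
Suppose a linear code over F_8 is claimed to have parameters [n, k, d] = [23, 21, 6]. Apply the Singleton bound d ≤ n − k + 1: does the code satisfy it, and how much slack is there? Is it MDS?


Singleton RHS = n − k + 1 = 3, slack = -3, bound violated (no such code; not MDS).

Singleton bound: d ≤ n − k + 1.
Here n = 23, k = 21, so n − k + 1 = 3.
Given d = 6, check d ≤ 3: NO.
Slack = (n − k + 1) − d = -3.
The slack is negative: d = 6 exceeds n − k + 1 = 3 by 3, so the Singleton bound is violated and no linear [23, 21, 6]_8 code can exist. In particular it is not MDS (MDS requires d = n − k + 1 exactly).
Description: the claimed parameters are [23, 21, 6]_8; such a code would be impossible (violates the Singleton bound).


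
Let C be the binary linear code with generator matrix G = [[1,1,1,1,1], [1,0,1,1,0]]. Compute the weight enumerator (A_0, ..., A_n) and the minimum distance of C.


Weight distribution: A_0 = 1, A_2 = 1, A_3 = 1, A_5 = 1. Minimum distance d = 2.

Enumerate all 2^2 = 4 messages m ∈ F_2^2.
For each, compute codeword c = mG in F_2^5, then tally its weight.
  m = 00 → c = 00000, weight = 0.
  m = 10 → c = 11111, weight = 5.
  m = 01 → c = 10110, weight = 3.
  m = 11 → c = 01001, weight = 2.
Tally weights:
  weight 0: 1 codewords.
  weight 2: 1 codewords.
  weight 3: 1 codewords.
  weight 5: 1 codewords.
Minimum distance d = smallest w > 0 with A_w > 0 = 2.
Sanity: Σ A_w = 4 = 2^2 = 4 ✓.


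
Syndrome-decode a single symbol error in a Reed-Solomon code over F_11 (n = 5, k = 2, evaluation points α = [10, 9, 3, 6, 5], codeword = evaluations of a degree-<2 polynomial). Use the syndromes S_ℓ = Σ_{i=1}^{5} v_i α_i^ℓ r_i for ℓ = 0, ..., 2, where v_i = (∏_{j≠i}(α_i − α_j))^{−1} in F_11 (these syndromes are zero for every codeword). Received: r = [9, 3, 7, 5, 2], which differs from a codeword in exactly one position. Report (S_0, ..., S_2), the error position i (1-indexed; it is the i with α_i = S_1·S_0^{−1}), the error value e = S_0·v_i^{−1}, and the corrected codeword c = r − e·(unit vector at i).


S = (10, 1, 10), error at position 1, error magnitude e = 3, c = [6, 3, 7, 5, 2].

Step 1: column multipliers v_i = (∏_{j≠i}(α_i − α_j))^{−1} mod 11.
  i = 1 (α = 10): (10−9)(10−3)(10−6)(10−5) = 1·7·4·5 = 140 ≡ 8, so v_1 = 8^{−1} = 7 (mod 11).
  i = 2 (α = 9): (9−10)(9−3)(9−6)(9−5) = (−1)·6·3·4 = −72 ≡ 5, so v_2 = 5^{−1} = 9 (mod 11).
  i = 3 (α = 3): (3−10)(3−9)(3−6)(3−5) = (−7)·(−6)·(−3)·(−2) = 252 ≡ 10, so v_3 = 10^{−1} = 10 (mod 11).
  i = 4 (α = 6): (6−10)(6−9)(6−3)(6−5) = (−4)·(−3)·3·1 = 36 ≡ 3, so v_4 = 3^{−1} = 4 (mod 11).
  i = 5 (α = 5): (5−10)(5−9)(5−3)(5−6) = (−5)·(−4)·2·(−1) = −40 ≡ 4, so v_5 = 4^{−1} = 3 (mod 11).
  v = [7, 9, 10, 4, 3].
Step 2: syndromes of r = [9, 3, 7, 5, 2] (all sums mod 11).
  S_0 = Σ v_i r_i = 7·9 + 9·3 + 10·7 + 4·5 + 3·2 = 186 ≡ 10.
  S_1 = Σ v_i α_i r_i = 7·10·9 + 9·9·3 + 10·3·7 + 4·6·5 + 3·5·2 = 1233 ≡ 1.
  α_i^2 mod 11 = [1, 4, 9, 3, 3].
  S_2 = Σ v_i α_i^2 r_i = 7·1·9 + 9·4·3 + 10·9·7 + 4·3·5 + 3·3·2 = 879 ≡ 10.
  S = (10, 1, 10) ≠ 0, so r is not a codeword (an error is present).
Step 3: locate the error. For a single error e at position i, S_ℓ = v_i·e·α_i^ℓ, so α_err = S_1/S_0.
  S_0^{−1} = 10^{−1} = 10 (mod 11), so α_err = 1·10 = 10 ≡ 10 = α_1. Error position i = 1.
  Consistency check: S_2/S_1 = 10·1 = 10 ≡ 10 = α_err ✓ (single-error assumption holds).
Step 4: error magnitude e = S_0/v_1 = S_0·∏_{j≠1}(α_1 − α_j) = 10·8 = 80 ≡ 3 (mod 11).
Step 5: correct position 1: c_1 = r_1 − e = 9 − 3 ≡ 6 (mod 11). Hence c = [6, 3, 7, 5, 2].
  Check: interpolating c through the α_i gives m(x) = 9 + 3·x (degree < 2) with m(α_i) = c_i for every i, so c is indeed a codeword.


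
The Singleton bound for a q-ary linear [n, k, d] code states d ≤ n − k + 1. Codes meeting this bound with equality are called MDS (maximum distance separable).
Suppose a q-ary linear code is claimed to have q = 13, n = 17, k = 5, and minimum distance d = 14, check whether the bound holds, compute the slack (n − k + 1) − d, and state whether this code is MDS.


Singleton RHS = n − k + 1 = 13, slack = -1, bound violated (no such code; not MDS).

Singleton bound: d ≤ n − k + 1.
Here n = 17, k = 5, so n − k + 1 = 13.
Given d = 14, check d ≤ 13: NO.
Slack = (n − k + 1) − d = -1.
The slack is negative: d = 14 exceeds n − k + 1 = 13 by 1, so the Singleton bound is violated and no linear [17, 5, 14]_13 code can exist. In particular it is not MDS (MDS requires d = n − k + 1 exactly).
Description: the claimed parameters are [17, 5, 14]_13; such a code would be impossible (violates the Singleton bound).
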